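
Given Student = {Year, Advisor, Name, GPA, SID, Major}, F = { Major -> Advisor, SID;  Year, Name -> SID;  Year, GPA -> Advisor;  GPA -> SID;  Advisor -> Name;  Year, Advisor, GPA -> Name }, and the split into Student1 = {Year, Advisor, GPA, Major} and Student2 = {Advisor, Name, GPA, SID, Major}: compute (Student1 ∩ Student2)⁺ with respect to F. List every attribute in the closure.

Student1 ∩ Student2 = {Advisor, GPA, Major}.
Major → Advisor, SID applies, adding SID
Advisor → Name applies, adding Name
Closure: {Advisor, Name, GPA, SID, Major}.

Advisor, Name, GPA, SID, Major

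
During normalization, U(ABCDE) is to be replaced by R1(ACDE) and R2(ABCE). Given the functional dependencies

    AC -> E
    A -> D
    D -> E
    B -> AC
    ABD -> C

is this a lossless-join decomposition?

Yes

Common attributes: R1 ∩ R2 = {ACE}.
Closure of {ACE}: A → D applies, adding D. So (ACE)⁺ = {ACDE}.
This closure contains every attribute of R1, so R1 ∩ R2 → R1. The join is lossless.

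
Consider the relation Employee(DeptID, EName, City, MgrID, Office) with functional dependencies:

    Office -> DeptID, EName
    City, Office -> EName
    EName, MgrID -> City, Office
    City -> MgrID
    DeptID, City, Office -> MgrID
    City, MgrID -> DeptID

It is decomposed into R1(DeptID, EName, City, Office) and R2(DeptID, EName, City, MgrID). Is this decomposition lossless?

Common attributes: R1 ∩ R2 = {DeptID, EName, City}.
Closure of {DeptID, EName, City}: City → MgrID applies, adding MgrID; EName, MgrID → City, Office applies, adding Office. So (DeptID, EName, City)⁺ = {DeptID, EName, City, MgrID, Office}.
This closure contains every attribute of R1, so R1 ∩ R2 → R1. The join is lossless.

Yes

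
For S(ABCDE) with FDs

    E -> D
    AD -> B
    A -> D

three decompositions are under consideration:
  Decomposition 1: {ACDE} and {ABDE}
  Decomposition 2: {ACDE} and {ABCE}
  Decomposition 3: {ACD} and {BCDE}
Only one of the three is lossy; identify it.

Decomposition 1: common = {ADE}, closure = {ABDE} → lossless.
Decomposition 2: common = {ACE}, closure = {ABCDE} → lossless.
Decomposition 3: common = {CD}, closure = {CD} → lossy.

Decomposition 3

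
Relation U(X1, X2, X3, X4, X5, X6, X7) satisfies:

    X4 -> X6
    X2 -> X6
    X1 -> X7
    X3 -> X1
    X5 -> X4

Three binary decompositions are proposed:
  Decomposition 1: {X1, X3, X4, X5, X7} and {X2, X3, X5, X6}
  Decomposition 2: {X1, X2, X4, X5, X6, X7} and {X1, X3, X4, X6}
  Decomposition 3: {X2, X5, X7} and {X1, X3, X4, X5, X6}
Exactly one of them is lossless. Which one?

Decomposition 1: common = {X3, X5}, closure = {X1, X3, X4, X5, X6, X7} → lossless.
Decomposition 2: common = {X1, X4, X6}, closure = {X1, X4, X6, X7} → lossy.
Decomposition 3: common = {X5}, closure = {X4, X5, X6} → lossy.

Decomposition 1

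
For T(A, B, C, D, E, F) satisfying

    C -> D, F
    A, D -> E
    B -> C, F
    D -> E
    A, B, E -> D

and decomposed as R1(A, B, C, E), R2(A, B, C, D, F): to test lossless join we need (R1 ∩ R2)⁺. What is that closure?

R1 ∩ R2 = {A, B, C}.
C → D, F applies, adding D, F
A, D → E applies, adding E
Closure: {A, B, C, D, E, F}.

A, B, C, D, E, F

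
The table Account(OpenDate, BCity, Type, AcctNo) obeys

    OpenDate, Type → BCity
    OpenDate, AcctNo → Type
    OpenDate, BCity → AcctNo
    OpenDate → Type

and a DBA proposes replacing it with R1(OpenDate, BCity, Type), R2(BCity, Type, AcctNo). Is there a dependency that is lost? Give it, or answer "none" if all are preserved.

OpenDate, BCity → AcctNo

Check OpenDate, BCity → AcctNo: no single fragment contains all of {OpenDate, BCity, AcctNo}, and the restricted closure of {OpenDate, BCity} across the fragments never reaches {AcctNo}.
OpenDate, Type → BCity is preserved.
OpenDate, AcctNo → Type is preserved.
OpenDate → Type is preserved.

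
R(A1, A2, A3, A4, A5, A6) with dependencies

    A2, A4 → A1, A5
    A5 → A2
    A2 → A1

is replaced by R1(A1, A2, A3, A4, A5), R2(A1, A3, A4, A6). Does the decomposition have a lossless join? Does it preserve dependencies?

Lossless test: (A1, A3, A4)⁺ = {A1, A3, A4}, which is a superkey of neither fragment — lossy.
Dependency preservation: every FD's attributes lie within a single fragment, so each can be enforced locally — preserved.

lossy but dependency-preserving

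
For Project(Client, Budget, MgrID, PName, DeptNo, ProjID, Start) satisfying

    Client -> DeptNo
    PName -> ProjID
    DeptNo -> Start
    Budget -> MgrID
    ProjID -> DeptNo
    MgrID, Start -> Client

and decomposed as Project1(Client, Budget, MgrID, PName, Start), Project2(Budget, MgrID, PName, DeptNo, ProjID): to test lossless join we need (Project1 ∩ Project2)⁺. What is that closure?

Client, Budget, MgrID, PName, DeptNo, ProjID, Start

Project1 ∩ Project2 = {Budget, MgrID, PName}.
PName → ProjID applies, adding ProjID
ProjID → DeptNo applies, adding DeptNo
DeptNo → Start applies, adding Start
MgrID, Start → Client applies, adding Client
Closure: {Client, Budget, MgrID, PName, DeptNo, ProjID, Start}.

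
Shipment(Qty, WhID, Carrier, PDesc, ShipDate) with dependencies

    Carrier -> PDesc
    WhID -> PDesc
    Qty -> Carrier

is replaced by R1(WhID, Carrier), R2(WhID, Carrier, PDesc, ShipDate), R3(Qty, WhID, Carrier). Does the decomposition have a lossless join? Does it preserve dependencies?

Lossless test (chase): Rows 1 and 2 agree on Carrier; apply Carrier→PDesc and equate their PDesc entries. Rows 1 and 3 agree on Carrier; apply Carrier→PDesc and equate their PDesc entries. No row becomes fully distinguished — the join is lossy.
Dependency preservation: every FD's attributes lie within a single fragment, so each can be enforced locally — preserved.

lossy but dependency-preserving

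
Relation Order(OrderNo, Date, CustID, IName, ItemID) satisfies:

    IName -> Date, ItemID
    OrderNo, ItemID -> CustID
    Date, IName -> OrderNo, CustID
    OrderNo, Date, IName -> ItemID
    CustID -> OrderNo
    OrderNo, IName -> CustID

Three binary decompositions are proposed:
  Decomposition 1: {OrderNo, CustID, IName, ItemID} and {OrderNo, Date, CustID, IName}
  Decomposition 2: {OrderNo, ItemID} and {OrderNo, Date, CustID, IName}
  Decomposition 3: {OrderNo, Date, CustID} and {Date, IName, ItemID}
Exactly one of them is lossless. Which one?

Decomposition 1: common = {OrderNo, CustID, IName}, closure = {OrderNo, Date, CustID, IName, ItemID} → lossless.
Decomposition 2: common = {OrderNo}, closure = {OrderNo} → lossy.
Decomposition 3: common = {Date}, closure = {Date} → lossy.

Decomposition 1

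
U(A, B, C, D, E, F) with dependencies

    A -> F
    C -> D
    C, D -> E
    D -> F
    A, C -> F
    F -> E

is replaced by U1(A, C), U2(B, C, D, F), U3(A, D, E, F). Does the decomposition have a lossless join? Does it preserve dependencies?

lossy but dependency-preserving

Lossless test (chase): Rows 1 and 3 agree on A; apply A→F and equate their F entries. Rows 1 and 2 agree on C; apply C→D and equate their D entries. Rows 1 and 2 agree on C, D; apply C, D→E and equate their E entries. Rows 1 and 3 agree on F; apply F→E and equate their E entries. No row becomes fully distinguished — the join is lossy.
Dependency preservation: C, D → E; A, C → F are not contained in any single fragment, but the restricted closure of each left-hand side across the fragments still reaches the right-hand side; the remaining FDs each lie inside some fragment. All dependencies are preserved.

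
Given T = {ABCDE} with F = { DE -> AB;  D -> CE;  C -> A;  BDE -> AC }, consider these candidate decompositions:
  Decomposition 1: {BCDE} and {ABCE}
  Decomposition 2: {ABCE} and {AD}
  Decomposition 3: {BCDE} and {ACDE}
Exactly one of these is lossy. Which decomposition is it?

Decomposition 2

Decomposition 1: common = {BCE}, closure = {ABCE} → lossless.
Decomposition 2: common = {A}, closure = {A} → lossy.
Decomposition 3: common = {CDE}, closure = {ABCDE} → lossless.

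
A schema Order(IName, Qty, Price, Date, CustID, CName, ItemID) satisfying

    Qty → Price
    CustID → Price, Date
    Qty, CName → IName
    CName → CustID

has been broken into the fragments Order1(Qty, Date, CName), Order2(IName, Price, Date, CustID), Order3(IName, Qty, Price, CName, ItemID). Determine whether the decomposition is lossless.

No

Chase test. Columns are IName, Qty, Price, Date, CustID, CName, ItemID; row i has aⱼ where attribute j ∈ Orderi, else bᵢⱼ.
Initial tableau (one row per fragment):
  row 1: b11 a2 b13 a4 b15 a6 b17
  row 2: a1 b22 a3 a4 a5 b26 b27
  row 3: a1 a2 a3 b34 b35 a6 a7
Rows 1 and 3 agree on Qty; apply Qty→Price and equate their Price entries.
Rows 1 and 3 agree on Qty, CName; apply Qty, CName→IName and equate their IName entries.
Rows 1 and 3 agree on CName; apply CName→CustID and equate their CustID entries.
Rows 1 and 3 agree on CustID; apply CustID→Price, Date and equate their Price, Date entries.
No row becomes fully distinguished — the join is lossy.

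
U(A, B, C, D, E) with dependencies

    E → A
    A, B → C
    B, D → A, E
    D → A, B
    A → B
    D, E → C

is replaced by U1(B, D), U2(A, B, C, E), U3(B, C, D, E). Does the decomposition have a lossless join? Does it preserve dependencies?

Lossless test (chase): Rows 2 and 3 agree on E; apply E→A and equate their A entries. Rows 1 and 3 agree on B, D; apply B, D→A, E and equate their A, E entries. Rows 1 and 3 agree on D, E; apply D, E→C and equate their C entries. Row 1 is now all distinguished symbols — the join is lossless.
Dependency preservation: B, D → A, E; D → A, B are not contained in any single fragment, but the restricted closure of each left-hand side across the fragments still reaches the right-hand side; the remaining FDs each lie inside some fragment. All dependencies are preserved.

lossless and dependency-preserving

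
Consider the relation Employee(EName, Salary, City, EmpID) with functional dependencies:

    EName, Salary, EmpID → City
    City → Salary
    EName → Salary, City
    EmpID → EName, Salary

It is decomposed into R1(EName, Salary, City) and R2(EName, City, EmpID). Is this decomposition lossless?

Common attributes: R1 ∩ R2 = {EName, City}.
Closure of {EName, City}: City → Salary applies, adding Salary. So (EName, City)⁺ = {EName, Salary, City}.
This closure contains every attribute of R1, so R1 ∩ R2 → R1. The join is lossless.

Yes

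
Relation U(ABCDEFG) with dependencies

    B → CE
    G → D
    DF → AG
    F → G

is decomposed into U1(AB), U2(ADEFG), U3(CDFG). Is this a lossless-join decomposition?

Chase test. Columns are ABCDEFG; row i has aⱼ where attribute j ∈ Ui, else bᵢⱼ.
Initial tableau (one row per fragment):
  row 1: a1 a2 b13 b14 b15 b16 b17
  row 2: a1 b22 b23 a4 a5 a6 a7
  row 3: b31 b32 a3 a4 b35 a6 a7
Rows 2 and 3 agree on DF; apply DF→AG and equate their AG entries.
No row becomes fully distinguished — the join is lossy.

No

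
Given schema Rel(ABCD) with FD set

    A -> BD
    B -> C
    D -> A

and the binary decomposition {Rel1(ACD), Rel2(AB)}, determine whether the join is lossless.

Common attributes: Rel1 ∩ Rel2 = {A}.
Closure of {A}: A → BD applies, adding BD; B → C applies, adding C. So (A)⁺ = {ABCD}.
This closure contains every attribute of Rel1, so Rel1 ∩ Rel2 → Rel1. The join is lossless.

Yes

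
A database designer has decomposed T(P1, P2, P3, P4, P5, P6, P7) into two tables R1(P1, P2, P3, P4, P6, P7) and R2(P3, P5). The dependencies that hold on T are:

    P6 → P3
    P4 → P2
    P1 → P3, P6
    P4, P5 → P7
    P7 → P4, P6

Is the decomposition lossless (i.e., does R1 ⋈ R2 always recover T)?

No

Common attributes: R1 ∩ R2 = {P3}.
No dependency enlarges {P3}, so (P3)⁺ = {P3}.
The closure contains neither all of R1 = {P1, P2, P3, P4, P6, P7} nor all of R2 = {P3, P5}, so the common attributes are not a superkey of either fragment. The join is lossy.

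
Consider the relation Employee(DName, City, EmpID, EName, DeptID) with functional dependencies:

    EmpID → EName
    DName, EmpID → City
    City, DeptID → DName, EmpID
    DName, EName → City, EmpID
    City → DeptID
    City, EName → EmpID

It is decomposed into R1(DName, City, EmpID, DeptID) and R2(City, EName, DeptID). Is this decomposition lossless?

Yes

Common attributes: R1 ∩ R2 = {City, DeptID}.
Closure of {City, DeptID}: City, DeptID → DName, EmpID applies, adding DName, EmpID; EmpID → EName applies, adding EName. So (City, DeptID)⁺ = {DName, City, EmpID, EName, DeptID}.
This closure contains every attribute of R1, so R1 ∩ R2 → R1. The join is lossless.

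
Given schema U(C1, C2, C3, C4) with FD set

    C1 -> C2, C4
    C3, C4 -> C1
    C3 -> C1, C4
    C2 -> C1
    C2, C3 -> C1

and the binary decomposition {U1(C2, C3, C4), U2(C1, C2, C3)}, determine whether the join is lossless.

Yes

Common attributes: U1 ∩ U2 = {C2, C3}.
Closure of {C2, C3}: C3 → C1, C4 applies, adding C1, C4. So (C2, C3)⁺ = {C1, C2, C3, C4}.
This closure contains every attribute of U1, so U1 ∩ U2 → U1. The join is lossless.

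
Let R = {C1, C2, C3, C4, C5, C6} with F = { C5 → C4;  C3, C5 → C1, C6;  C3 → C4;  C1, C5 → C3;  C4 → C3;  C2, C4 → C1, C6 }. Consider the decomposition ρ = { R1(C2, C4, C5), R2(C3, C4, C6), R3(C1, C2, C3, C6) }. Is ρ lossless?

Chase test. Columns are C1, C2, C3, C4, C5, C6; row i has aⱼ where attribute j ∈ Ri, else bᵢⱼ.
Initial tableau (one row per fragment):
  row 1: b11 a2 b13 a4 a5 b16
  row 2: b21 b22 a3 a4 b25 a6
  row 3: a1 a2 a3 b34 b35 a6
Rows 2 and 3 agree on C3; apply C3→C4 and equate their C4 entries.
Rows 1 and 2 agree on C4; apply C4→C3 and equate their C3 entries.
Rows 1 and 3 agree on C2, C4; apply C2, C4→C1, C6 and equate their C1, C6 entries.
Row 1 is now all distinguished symbols — the join is lossless.

Yes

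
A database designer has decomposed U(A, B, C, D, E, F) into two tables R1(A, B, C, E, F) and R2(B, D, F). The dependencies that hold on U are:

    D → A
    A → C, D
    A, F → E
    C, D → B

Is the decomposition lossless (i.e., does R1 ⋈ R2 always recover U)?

No

Common attributes: R1 ∩ R2 = {B, F}.
No dependency enlarges {B, F}, so (B, F)⁺ = {B, F}.
The closure contains neither all of R1 = {A, B, C, E, F} nor all of R2 = {B, D, F}, so the common attributes are not a superkey of either fragment. The join is lossy.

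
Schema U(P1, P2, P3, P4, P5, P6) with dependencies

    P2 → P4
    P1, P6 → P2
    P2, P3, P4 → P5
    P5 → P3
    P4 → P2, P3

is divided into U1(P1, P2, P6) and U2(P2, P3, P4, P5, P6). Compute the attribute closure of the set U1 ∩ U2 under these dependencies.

P2, P3, P4, P5, P6

U1 ∩ U2 = {P2, P6}.
P2 → P4 applies, adding P4
P4 → P2, P3 applies, adding P3
P2, P3, P4 → P5 applies, adding P5
Closure: {P2, P3, P4, P5, P6}.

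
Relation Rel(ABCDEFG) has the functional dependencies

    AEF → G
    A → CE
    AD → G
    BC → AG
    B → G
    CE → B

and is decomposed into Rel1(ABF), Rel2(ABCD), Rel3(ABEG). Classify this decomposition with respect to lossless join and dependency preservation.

lossy and not dependency-preserving

Lossless test (chase): Rows 1 and 2 agree on A; apply A→CE and equate their CE entries. Rows 1 and 3 agree on A; apply A→CE and equate their CE entries. Rows 1 and 2 agree on BC; apply BC→AG and equate their AG entries. Rows 1 and 3 agree on BC; apply BC→AG and equate their AG entries. No row becomes fully distinguished — the join is lossy.
Dependency preservation: the restricted closure of {CE} across the fragments never reaches {B}, so CE → B cannot be enforced without a join — not preserved.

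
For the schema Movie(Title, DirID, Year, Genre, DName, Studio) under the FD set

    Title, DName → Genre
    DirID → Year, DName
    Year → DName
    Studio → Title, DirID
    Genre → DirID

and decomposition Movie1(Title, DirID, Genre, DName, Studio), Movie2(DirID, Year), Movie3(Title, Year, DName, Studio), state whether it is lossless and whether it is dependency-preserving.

lossless and dependency-preserving

Lossless test (chase): Rows 1 and 3 agree on Title, DName; apply Title, DName→Genre and equate their Genre entries. Rows 1 and 2 agree on DirID; apply DirID→Year, DName and equate their Year, DName entries. Rows 1 and 3 agree on Studio; apply Studio→Title, DirID and equate their Title, DirID entries. Row 1 is now all distinguished symbols — the join is lossless.
Dependency preservation: DirID → Year, DName is not contained in any single fragment, but the restricted closure of its left-hand side across the fragments still reaches the right-hand side; the remaining FDs each lie inside some fragment. All dependencies are preserved.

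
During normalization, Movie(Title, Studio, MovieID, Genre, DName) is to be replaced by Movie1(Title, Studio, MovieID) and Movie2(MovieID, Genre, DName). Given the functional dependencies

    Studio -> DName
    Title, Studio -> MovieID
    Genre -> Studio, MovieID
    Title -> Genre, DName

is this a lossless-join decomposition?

No

Common attributes: Movie1 ∩ Movie2 = {MovieID}.
No dependency enlarges {MovieID}, so (MovieID)⁺ = {MovieID}.
The closure contains neither all of Movie1 = {Title, Studio, MovieID} nor all of Movie2 = {MovieID, Genre, DName}, so the common attributes are not a superkey of either fragment. The join is lossy.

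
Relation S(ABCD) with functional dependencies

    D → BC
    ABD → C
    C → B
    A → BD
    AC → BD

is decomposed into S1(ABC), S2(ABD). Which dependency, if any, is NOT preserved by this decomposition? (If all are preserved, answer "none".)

Check D → BC: no single fragment contains all of {BCD}, and the restricted closure of {D} across the fragments never reaches {BC}.
ABD → C is preserved.
C → B is preserved.
A → BD is preserved.
AC → BD is preserved.

D → BC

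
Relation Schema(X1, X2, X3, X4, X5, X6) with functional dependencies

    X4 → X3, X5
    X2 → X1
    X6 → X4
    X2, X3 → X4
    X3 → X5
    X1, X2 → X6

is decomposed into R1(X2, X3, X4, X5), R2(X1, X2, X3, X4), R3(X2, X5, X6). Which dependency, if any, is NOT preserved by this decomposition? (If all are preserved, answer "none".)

Check X6 → X4: no single fragment contains all of {X4, X6}, and the restricted closure of {X6} across the fragments never reaches {X4}.
X4 → X3, X5 is preserved.
X2 → X1 is preserved.
X2, X3 → X4 is preserved.
X3 → X5 is preserved.
X1, X2 → X6 is preserved.

X6 → X4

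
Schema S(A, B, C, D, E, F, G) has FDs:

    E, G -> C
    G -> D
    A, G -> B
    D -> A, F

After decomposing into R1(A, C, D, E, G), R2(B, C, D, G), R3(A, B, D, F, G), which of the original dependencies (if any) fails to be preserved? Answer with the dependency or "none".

none

E, G → C lies within R1.
G → D lies within R1.
A, G → B lies within R3.
D → A, F lies within R3.
Every dependency is enforceable on the fragments, so the decomposition is dependency-preserving.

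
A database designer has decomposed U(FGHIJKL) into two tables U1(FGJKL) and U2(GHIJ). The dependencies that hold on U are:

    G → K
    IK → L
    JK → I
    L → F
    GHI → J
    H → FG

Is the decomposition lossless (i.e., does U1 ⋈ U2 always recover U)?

Common attributes: U1 ∩ U2 = {GJ}.
Closure of {GJ}: G → K applies, adding K; JK → I applies, adding I; IK → L applies, adding L; L → F applies, adding F. So (GJ)⁺ = {FGIJKL}.
This closure contains every attribute of U1, so U1 ∩ U2 → U1. The join is lossless.

Yes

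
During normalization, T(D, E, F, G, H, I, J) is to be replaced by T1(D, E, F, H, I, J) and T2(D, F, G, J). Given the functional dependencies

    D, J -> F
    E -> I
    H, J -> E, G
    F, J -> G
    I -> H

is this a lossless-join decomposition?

Yes

Common attributes: T1 ∩ T2 = {D, F, J}.
Closure of {D, F, J}: F, J → G applies, adding G. So (D, F, J)⁺ = {D, F, G, J}.
This closure contains every attribute of T2, so T1 ∩ T2 → T2. The join is lossless.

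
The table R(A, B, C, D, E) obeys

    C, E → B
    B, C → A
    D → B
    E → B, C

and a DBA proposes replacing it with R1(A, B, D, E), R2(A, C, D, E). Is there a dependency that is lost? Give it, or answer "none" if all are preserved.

B, C → A

Check B, C → A: no single fragment contains all of {A, B, C}, and the restricted closure of {B, C} across the fragments never reaches {A}.
C, E → B is preserved.
D → B is preserved.
E → B, C is preserved.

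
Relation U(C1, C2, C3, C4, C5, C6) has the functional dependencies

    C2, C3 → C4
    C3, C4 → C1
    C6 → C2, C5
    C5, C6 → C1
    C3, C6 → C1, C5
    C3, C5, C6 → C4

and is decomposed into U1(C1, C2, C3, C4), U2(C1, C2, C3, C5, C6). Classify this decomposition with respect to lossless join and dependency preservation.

lossless and dependency-preserving

Lossless test: (C1, C2, C3)⁺ = {C1, C2, C3, C4}, which contains all of one fragment — lossless.
Dependency preservation: C3, C5, C6 → C4 is not contained in any single fragment, but the restricted closure of its left-hand side across the fragments still reaches the right-hand side; the remaining FDs each lie inside some fragment. All dependencies are preserved.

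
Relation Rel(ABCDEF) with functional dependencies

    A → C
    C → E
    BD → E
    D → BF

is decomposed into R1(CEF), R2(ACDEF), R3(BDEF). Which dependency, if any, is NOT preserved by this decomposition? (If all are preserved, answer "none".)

A → C lies within R2.
C → E lies within R1.
BD → E lies within R3.
D → BF lies within R3.
Every dependency is enforceable on the fragments, so the decomposition is dependency-preserving.

none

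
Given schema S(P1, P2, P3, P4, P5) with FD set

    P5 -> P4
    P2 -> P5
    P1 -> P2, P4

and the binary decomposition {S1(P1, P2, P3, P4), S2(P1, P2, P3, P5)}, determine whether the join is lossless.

Yes

Common attributes: S1 ∩ S2 = {P1, P2, P3}.
Closure of {P1, P2, P3}: P2 → P5 applies, adding P5; P1 → P2, P4 applies, adding P4. So (P1, P2, P3)⁺ = {P1, P2, P3, P4, P5}.
This closure contains every attribute of S1, so S1 ∩ S2 → S1. The join is lossless.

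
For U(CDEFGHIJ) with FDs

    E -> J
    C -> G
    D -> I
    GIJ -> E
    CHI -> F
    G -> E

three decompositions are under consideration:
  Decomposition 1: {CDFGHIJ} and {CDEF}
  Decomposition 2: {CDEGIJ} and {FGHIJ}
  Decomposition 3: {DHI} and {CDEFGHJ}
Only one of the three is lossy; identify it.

Decomposition 2

Decomposition 1: common = {CDF}, closure = {CDEFGIJ} → lossless.
Decomposition 2: common = {GIJ}, closure = {EGIJ} → lossy.
Decomposition 3: common = {DH}, closure = {DHI} → lossless.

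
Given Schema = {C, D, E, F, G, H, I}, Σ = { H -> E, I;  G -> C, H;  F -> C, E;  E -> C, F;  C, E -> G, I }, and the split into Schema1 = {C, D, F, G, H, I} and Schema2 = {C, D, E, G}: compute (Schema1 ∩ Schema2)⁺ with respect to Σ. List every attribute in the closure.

Schema1 ∩ Schema2 = {C, D, G}.
G → C, H applies, adding H
H → E, I applies, adding E, I
E → C, F applies, adding F
Closure: {C, D, E, F, G, H, I}.

C, D, E, F, G, H, I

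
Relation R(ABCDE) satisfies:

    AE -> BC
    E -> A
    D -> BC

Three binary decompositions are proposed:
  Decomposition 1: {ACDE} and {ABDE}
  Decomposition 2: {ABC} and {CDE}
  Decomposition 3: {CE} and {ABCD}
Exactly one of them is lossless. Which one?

Decomposition 1: common = {ADE}, closure = {ABCDE} → lossless.
Decomposition 2: common = {C}, closure = {C} → lossy.
Decomposition 3: common = {C}, closure = {C} → lossy.

Decomposition 1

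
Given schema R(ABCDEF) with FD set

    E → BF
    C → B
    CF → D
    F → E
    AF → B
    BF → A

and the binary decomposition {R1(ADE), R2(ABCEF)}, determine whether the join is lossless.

No

Common attributes: R1 ∩ R2 = {AE}.
Closure of {AE}: E → BF applies, adding BF. So (AE)⁺ = {ABEF}.
The closure contains neither all of R1 = {ADE} nor all of R2 = {ABCEF}, so the common attributes are not a superkey of either fragment. The join is lossy.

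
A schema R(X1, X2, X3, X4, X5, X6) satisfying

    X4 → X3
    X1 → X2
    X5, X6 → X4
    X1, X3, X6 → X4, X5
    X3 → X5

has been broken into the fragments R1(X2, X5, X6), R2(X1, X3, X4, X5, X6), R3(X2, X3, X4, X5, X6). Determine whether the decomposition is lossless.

Chase test. Columns are X1, X2, X3, X4, X5, X6; row i has aⱼ where attribute j ∈ Ri, else bᵢⱼ.
Initial tableau (one row per fragment):
  row 1: b11 a2 b13 b14 a5 a6
  row 2: a1 b22 a3 a4 a5 a6
  row 3: b31 a2 a3 a4 a5 a6
Rows 1 and 2 agree on X5, X6; apply X5, X6→X4 and equate their X4 entries.
Rows 1 and 2 agree on X4; apply X4→X3 and equate their X3 entries.
No row becomes fully distinguished — the join is lossy.

No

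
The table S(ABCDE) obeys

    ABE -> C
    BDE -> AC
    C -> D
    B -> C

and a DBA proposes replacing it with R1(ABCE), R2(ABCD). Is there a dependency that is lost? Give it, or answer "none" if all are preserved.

none

ABE → C lies within R1.
BDE → AC: restricted closure across fragments reaches AC.
C → D lies within R2.
B → C lies within R1.
Every dependency is enforceable on the fragments, so the decomposition is dependency-preserving.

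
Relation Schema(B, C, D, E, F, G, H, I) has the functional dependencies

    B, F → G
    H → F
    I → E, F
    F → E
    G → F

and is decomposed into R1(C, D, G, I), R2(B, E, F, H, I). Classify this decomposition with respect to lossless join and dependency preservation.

Lossless test: (I)⁺ = {E, F, I}, which is a superkey of neither fragment — lossy.
Dependency preservation: the restricted closure of {B, F} across the fragments never reaches {G}, so B, F → G cannot be enforced without a join — not preserved.

lossy and not dependency-preserving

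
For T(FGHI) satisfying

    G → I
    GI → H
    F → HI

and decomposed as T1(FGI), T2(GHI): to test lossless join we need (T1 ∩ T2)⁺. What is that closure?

GHI

T1 ∩ T2 = {GI}.
GI → H applies, adding H
Closure: {GHI}.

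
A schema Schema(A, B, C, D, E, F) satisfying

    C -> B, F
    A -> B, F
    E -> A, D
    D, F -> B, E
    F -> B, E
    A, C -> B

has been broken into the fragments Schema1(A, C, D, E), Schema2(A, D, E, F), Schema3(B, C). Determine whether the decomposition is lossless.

Chase test. Columns are A, B, C, D, E, F; row i has aⱼ where attribute j ∈ Schemai, else bᵢⱼ.
Initial tableau (one row per fragment):
  row 1: a1 b12 a3 a4 a5 b16
  row 2: a1 b22 b23 a4 a5 a6
  row 3: b31 a2 a3 b34 b35 b36
Rows 1 and 3 agree on C; apply C→B, F and equate their B, F entries.
Rows 1 and 2 agree on A; apply A→B, F and equate their B, F entries.
Rows 1 and 3 agree on F; apply F→B, E and equate their B, E entries.
Rows 1 and 3 agree on E; apply E→A, D and equate their A, D entries.
Row 1 is now all distinguished symbols — the join is lossless.

Yes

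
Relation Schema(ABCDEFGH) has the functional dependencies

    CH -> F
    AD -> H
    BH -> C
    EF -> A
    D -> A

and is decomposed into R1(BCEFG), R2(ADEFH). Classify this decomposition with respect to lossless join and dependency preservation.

lossy and not dependency-preserving

Lossless test: (EF)⁺ = {AEF}, which is a superkey of neither fragment — lossy.
Dependency preservation: the restricted closure of {CH} across the fragments never reaches {F}, so CH → F cannot be enforced without a join — not preserved.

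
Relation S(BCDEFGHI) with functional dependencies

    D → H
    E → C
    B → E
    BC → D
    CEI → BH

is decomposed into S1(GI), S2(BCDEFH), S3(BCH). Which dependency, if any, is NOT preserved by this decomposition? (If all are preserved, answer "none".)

Check CEI → BH: no single fragment contains all of {BCEHI}, and the restricted closure of {CEI} across the fragments never reaches {BH}.
D → H is preserved.
E → C is preserved.
B → E is preserved.
BC → D is preserved.

CEI → BH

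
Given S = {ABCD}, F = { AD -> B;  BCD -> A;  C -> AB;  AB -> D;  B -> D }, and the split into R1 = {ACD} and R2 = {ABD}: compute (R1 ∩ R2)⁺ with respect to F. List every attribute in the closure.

ABD

R1 ∩ R2 = {AD}.
AD → B applies, adding B
Closure: {ABD}.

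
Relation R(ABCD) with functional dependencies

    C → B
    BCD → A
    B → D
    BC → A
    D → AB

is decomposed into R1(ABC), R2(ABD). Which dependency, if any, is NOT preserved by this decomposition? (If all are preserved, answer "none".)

none

C → B lies within R1.
BCD → A: restricted closure across fragments reaches A.
B → D lies within R2.
BC → A lies within R1.
D → AB lies within R2.
Every dependency is enforceable on the fragments, so the decomposition is dependency-preserving.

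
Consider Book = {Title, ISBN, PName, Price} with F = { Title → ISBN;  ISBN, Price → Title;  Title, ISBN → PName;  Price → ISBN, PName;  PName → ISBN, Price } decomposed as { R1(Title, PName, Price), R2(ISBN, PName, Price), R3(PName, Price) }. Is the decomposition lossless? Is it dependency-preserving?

lossless and dependency-preserving

Lossless test (chase): Rows 1 and 2 agree on Price; apply Price→ISBN, PName and equate their ISBN, PName entries. Rows 1 and 3 agree on Price; apply Price→ISBN, PName and equate their ISBN, PName entries. Rows 1 and 2 agree on ISBN, Price; apply ISBN, Price→Title and equate their Title entries. Rows 1 and 3 agree on ISBN, Price; apply ISBN, Price→Title and equate their Title entries. Row 1 is now all distinguished symbols — the join is lossless.
Dependency preservation: Title → ISBN; ISBN, Price → Title; Title, ISBN → PName are not contained in any single fragment, but the restricted closure of each left-hand side across the fragments still reaches the right-hand side; the remaining FDs each lie inside some fragment. All dependencies are preserved.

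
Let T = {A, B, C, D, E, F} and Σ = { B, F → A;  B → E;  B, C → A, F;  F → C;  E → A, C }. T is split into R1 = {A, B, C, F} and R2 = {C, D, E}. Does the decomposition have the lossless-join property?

Common attributes: R1 ∩ R2 = {C}.
No dependency enlarges {C}, so (C)⁺ = {C}.
The closure contains neither all of R1 = {A, B, C, F} nor all of R2 = {C, D, E}, so the common attributes are not a superkey of either fragment. The join is lossy.

No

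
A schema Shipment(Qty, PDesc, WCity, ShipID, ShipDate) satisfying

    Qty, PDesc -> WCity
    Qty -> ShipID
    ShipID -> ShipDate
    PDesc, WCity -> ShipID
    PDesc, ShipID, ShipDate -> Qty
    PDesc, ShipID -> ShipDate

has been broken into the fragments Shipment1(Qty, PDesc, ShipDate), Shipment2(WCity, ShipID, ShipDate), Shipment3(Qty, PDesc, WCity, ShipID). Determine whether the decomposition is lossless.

Yes

Chase test. Columns are Qty, PDesc, WCity, ShipID, ShipDate; row i has aⱼ where attribute j ∈ Shipmenti, else bᵢⱼ.
Initial tableau (one row per fragment):
  row 1: a1 a2 b13 b14 a5
  row 2: b21 b22 a3 a4 a5
  row 3: a1 a2 a3 a4 b35
Rows 1 and 3 agree on Qty, PDesc; apply Qty, PDesc→WCity and equate their WCity entries.
Rows 1 and 3 agree on Qty; apply Qty→ShipID and equate their ShipID entries.
Rows 1 and 3 agree on ShipID; apply ShipID→ShipDate and equate their ShipDate entries.
Row 1 is now all distinguished symbols — the join is lossless.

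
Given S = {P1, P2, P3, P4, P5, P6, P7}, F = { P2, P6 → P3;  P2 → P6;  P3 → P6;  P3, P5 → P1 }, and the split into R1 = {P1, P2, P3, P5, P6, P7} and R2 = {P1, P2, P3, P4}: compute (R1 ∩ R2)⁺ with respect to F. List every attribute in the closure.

P1, P2, P3, P6

R1 ∩ R2 = {P1, P2, P3}.
P2 → P6 applies, adding P6
Closure: {P1, P2, P3, P6}.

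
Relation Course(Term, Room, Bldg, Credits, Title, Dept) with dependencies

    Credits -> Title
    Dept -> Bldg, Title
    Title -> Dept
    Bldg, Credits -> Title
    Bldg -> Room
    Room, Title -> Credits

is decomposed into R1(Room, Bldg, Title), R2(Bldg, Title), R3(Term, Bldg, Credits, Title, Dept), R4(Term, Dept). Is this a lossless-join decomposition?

Chase test. Columns are Term, Room, Bldg, Credits, Title, Dept; row i has aⱼ where attribute j ∈ Ri, else bᵢⱼ.
Initial tableau (one row per fragment):
  row 1: b11 a2 a3 b14 a5 b16
  row 2: b21 b22 a3 b24 a5 b26
  row 3: a1 b32 a3 a4 a5 a6
  row 4: a1 b42 b43 b44 b45 a6
Rows 3 and 4 agree on Dept; apply Dept→Bldg, Title and equate their Bldg, Title entries.
Rows 1 and 2 agree on Title; apply Title→Dept and equate their Dept entries.
Rows 1 and 3 agree on Title; apply Title→Dept and equate their Dept entries.
Rows 1 and 2 agree on Bldg; apply Bldg→Room and equate their Room entries.
Rows 1 and 3 agree on Bldg; apply Bldg→Room and equate their Room entries.
Rows 1 and 4 agree on Bldg; apply Bldg→Room and equate their Room entries.
Rows 1 and 2 agree on Room, Title; apply Room, Title→Credits and equate their Credits entries.
Rows 1 and 3 agree on Room, Title; apply Room, Title→Credits and equate their Credits entries.
Rows 1 and 4 agree on Room, Title; apply Room, Title→Credits and equate their Credits entries.
Row 3 is now all distinguished symbols — the join is lossless.

Yes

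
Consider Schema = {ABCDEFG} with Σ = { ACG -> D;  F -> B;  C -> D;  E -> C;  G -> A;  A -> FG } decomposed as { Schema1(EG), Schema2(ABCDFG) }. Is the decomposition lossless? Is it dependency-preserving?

lossy and not dependency-preserving

Lossless test: (G)⁺ = {ABFG}, which is a superkey of neither fragment — lossy.
Dependency preservation: the restricted closure of {E} across the fragments never reaches {C}, so E → C cannot be enforced without a join — not preserved.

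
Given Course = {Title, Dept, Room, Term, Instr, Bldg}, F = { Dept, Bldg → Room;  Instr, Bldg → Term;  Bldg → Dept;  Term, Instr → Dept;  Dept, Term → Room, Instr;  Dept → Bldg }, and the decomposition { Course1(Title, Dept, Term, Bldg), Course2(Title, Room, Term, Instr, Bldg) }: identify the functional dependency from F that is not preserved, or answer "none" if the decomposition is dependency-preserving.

Dept, Bldg → Room: restricted closure across fragments reaches Room.
Instr, Bldg → Term lies within Course2.
Bldg → Dept lies within Course1.
Term, Instr → Dept: restricted closure across fragments reaches Dept.
Dept, Term → Room, Instr: restricted closure across fragments reaches Room, Instr.
Dept → Bldg lies within Course1.
Every dependency is enforceable on the fragments, so the decomposition is dependency-preserving.

none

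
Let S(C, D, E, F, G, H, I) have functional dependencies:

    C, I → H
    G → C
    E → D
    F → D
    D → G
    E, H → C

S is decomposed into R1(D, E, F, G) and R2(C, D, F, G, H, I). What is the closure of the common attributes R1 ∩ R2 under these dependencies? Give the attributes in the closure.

R1 ∩ R2 = {D, F, G}.
G → C applies, adding C
Closure: {C, D, F, G}.

C, D, F, G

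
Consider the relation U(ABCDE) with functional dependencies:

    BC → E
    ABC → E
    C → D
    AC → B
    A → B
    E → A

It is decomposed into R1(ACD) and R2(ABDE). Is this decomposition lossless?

Common attributes: R1 ∩ R2 = {AD}.
Closure of {AD}: A → B applies, adding B. So (AD)⁺ = {ABD}.
The closure contains neither all of R1 = {ACD} nor all of R2 = {ABDE}, so the common attributes are not a superkey of either fragment. The join is lossy.

No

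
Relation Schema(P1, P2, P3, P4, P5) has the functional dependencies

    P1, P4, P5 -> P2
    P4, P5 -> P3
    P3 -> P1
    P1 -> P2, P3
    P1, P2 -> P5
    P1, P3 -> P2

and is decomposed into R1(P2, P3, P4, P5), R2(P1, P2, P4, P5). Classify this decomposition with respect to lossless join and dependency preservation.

lossless but not dependency-preserving

Lossless test: (P2, P4, P5)⁺ = {P1, P2, P3, P4, P5}, which contains all of one fragment — lossless.
Dependency preservation: the restricted closure of {P3} across the fragments never reaches {P1}, so P3 → P1 cannot be enforced without a join — not preserved.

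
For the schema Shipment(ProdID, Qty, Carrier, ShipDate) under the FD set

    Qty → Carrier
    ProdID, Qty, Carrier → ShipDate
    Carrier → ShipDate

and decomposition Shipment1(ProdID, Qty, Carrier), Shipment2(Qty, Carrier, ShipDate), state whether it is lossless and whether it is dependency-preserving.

Lossless test: (Qty, Carrier)⁺ = {Qty, Carrier, ShipDate}, which contains all of one fragment — lossless.
Dependency preservation: ProdID, Qty, Carrier → ShipDate is not contained in any single fragment, but the restricted closure of its left-hand side across the fragments still reaches the right-hand side; the remaining FDs each lie inside some fragment. All dependencies are preserved.

lossless and dependency-preserving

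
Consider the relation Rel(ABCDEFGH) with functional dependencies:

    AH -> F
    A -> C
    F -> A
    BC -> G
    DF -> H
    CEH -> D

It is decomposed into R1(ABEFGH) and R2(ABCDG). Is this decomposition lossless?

No

Common attributes: R1 ∩ R2 = {ABG}.
Closure of {ABG}: A → C applies, adding C. So (ABG)⁺ = {ABCG}.
The closure contains neither all of R1 = {ABEFGH} nor all of R2 = {ABCDG}, so the common attributes are not a superkey of either fragment. The join is lossy.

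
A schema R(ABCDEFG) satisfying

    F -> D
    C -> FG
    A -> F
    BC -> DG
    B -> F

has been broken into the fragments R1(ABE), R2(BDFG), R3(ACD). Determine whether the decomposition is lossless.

Chase test. Columns are ABCDEFG; row i has aⱼ where attribute j ∈ Ri, else bᵢⱼ.
Initial tableau (one row per fragment):
  row 1: a1 a2 b13 b14 a5 b16 b17
  row 2: b21 a2 b23 a4 b25 a6 a7
  row 3: a1 b32 a3 a4 b35 b36 b37
Rows 1 and 3 agree on A; apply A→F and equate their F entries.
Rows 1 and 2 agree on B; apply B→F and equate their F entries.
Rows 1 and 2 agree on F; apply F→D and equate their D entries.
No row becomes fully distinguished — the join is lossy.

No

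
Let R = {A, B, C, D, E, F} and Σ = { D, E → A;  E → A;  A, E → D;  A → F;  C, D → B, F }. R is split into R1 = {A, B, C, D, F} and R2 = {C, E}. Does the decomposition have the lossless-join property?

Common attributes: R1 ∩ R2 = {C}.
No dependency enlarges {C}, so (C)⁺ = {C}.
The closure contains neither all of R1 = {A, B, C, D, F} nor all of R2 = {C, E}, so the common attributes are not a superkey of either fragment. The join is lossy.

No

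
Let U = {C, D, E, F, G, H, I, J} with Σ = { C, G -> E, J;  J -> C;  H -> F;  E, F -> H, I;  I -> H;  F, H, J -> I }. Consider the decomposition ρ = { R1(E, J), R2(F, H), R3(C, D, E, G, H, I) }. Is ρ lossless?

Chase test. Columns are C, D, E, F, G, H, I, J; row i has aⱼ where attribute j ∈ Ri, else bᵢⱼ.
Initial tableau (one row per fragment):
  row 1: b11 b12 a3 b14 b15 b16 b17 a8
  row 2: b21 b22 b23 a4 b25 a6 b27 b28
  row 3: a1 a2 a3 b34 a5 a6 a7 b38
Rows 2 and 3 agree on H; apply H→F and equate their F entries.
No row becomes fully distinguished — the join is lossy.

No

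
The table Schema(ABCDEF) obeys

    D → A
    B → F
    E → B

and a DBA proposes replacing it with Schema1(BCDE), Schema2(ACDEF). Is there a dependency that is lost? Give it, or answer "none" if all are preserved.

B → F

Check B → F: no single fragment contains all of {BF}, and the restricted closure of {B} across the fragments never reaches {F}.
D → A is preserved.
E → B is preserved.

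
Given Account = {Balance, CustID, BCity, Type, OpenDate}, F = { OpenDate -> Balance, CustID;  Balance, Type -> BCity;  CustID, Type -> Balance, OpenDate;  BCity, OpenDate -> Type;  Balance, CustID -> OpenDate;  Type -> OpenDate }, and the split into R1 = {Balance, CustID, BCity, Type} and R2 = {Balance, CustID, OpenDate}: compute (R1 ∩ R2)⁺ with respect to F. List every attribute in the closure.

R1 ∩ R2 = {Balance, CustID}.
Balance, CustID → OpenDate applies, adding OpenDate
Closure: {Balance, CustID, OpenDate}.

Balance, CustID, OpenDate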